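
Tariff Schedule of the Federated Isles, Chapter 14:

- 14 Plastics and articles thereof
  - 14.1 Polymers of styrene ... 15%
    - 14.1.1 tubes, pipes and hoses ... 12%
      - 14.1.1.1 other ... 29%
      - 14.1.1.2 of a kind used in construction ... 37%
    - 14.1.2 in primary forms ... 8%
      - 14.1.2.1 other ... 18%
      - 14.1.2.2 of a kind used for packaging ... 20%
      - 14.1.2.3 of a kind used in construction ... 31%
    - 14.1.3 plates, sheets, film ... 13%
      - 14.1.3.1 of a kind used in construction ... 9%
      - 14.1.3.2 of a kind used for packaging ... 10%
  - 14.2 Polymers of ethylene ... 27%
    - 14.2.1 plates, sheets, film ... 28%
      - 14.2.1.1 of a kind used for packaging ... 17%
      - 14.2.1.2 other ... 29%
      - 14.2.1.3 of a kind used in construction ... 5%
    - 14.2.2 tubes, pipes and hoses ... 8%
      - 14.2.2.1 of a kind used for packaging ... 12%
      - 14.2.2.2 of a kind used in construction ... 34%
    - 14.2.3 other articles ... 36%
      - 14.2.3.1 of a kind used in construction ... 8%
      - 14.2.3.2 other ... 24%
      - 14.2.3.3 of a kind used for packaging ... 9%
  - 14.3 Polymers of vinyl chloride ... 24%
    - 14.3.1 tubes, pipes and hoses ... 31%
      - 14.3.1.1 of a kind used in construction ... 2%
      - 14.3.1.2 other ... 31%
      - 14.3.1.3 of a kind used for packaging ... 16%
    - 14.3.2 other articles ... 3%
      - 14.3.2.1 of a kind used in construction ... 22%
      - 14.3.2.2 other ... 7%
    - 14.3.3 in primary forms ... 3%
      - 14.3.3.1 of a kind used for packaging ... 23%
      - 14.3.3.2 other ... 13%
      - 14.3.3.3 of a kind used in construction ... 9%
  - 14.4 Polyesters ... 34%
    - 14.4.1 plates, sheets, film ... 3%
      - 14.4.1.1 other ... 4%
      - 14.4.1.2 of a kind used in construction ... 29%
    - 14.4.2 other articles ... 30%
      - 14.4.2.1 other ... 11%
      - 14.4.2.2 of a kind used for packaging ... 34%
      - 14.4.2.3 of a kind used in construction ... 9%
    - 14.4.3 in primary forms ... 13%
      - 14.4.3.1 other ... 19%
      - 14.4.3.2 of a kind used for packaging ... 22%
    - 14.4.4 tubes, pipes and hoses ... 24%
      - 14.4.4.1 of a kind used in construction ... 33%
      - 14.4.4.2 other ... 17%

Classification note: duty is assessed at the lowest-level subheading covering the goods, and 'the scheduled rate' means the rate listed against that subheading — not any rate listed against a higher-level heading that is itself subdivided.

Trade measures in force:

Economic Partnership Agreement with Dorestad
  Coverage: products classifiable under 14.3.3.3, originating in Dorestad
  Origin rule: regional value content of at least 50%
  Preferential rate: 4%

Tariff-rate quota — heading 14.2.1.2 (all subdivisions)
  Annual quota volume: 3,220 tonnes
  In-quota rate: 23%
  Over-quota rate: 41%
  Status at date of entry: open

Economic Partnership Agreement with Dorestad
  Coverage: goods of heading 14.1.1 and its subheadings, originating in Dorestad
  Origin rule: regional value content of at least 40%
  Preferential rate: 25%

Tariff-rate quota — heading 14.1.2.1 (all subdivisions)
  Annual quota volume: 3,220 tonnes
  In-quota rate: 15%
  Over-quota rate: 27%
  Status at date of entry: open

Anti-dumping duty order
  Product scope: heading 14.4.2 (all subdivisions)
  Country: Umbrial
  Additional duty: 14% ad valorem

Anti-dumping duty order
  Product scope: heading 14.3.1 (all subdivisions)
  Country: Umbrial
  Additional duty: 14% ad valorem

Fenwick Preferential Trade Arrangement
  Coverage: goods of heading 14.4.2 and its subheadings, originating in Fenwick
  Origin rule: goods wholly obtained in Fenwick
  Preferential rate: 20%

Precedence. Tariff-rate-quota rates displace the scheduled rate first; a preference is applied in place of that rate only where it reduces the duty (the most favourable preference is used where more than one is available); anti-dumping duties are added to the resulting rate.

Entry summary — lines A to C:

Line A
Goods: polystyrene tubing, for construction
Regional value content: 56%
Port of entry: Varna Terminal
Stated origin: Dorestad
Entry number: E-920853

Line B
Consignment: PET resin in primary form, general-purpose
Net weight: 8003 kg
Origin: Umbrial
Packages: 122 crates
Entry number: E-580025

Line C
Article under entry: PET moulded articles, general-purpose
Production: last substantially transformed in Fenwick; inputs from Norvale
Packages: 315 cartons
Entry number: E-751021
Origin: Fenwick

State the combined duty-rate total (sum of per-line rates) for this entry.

55%

Line A: polystyrene → 14.1; tubing → 14.1.1; for construction → 14.1.1.2. Scheduled 37%. Dorestad agreement on 14.3.3.3: 14.1.1.2 not covered; Dorestad agreement on 14.1.1: RVC ≥ 40% → 25% available; preferential 25%. → 25%.
Line B: PET → 14.4; resin in primary form → 14.4.3; general-purpose → 14.4.3.1. Scheduled 19%. No special measure applies. → 19%.
Line C: PET → 14.4; moulded articles → 14.4.2; general-purpose → 14.4.2.1. Scheduled 11%. Fenwick agreement on 14.4.2: not wholly obtained. → 11%.
Sum: 25% + 19% + 11% = 55%.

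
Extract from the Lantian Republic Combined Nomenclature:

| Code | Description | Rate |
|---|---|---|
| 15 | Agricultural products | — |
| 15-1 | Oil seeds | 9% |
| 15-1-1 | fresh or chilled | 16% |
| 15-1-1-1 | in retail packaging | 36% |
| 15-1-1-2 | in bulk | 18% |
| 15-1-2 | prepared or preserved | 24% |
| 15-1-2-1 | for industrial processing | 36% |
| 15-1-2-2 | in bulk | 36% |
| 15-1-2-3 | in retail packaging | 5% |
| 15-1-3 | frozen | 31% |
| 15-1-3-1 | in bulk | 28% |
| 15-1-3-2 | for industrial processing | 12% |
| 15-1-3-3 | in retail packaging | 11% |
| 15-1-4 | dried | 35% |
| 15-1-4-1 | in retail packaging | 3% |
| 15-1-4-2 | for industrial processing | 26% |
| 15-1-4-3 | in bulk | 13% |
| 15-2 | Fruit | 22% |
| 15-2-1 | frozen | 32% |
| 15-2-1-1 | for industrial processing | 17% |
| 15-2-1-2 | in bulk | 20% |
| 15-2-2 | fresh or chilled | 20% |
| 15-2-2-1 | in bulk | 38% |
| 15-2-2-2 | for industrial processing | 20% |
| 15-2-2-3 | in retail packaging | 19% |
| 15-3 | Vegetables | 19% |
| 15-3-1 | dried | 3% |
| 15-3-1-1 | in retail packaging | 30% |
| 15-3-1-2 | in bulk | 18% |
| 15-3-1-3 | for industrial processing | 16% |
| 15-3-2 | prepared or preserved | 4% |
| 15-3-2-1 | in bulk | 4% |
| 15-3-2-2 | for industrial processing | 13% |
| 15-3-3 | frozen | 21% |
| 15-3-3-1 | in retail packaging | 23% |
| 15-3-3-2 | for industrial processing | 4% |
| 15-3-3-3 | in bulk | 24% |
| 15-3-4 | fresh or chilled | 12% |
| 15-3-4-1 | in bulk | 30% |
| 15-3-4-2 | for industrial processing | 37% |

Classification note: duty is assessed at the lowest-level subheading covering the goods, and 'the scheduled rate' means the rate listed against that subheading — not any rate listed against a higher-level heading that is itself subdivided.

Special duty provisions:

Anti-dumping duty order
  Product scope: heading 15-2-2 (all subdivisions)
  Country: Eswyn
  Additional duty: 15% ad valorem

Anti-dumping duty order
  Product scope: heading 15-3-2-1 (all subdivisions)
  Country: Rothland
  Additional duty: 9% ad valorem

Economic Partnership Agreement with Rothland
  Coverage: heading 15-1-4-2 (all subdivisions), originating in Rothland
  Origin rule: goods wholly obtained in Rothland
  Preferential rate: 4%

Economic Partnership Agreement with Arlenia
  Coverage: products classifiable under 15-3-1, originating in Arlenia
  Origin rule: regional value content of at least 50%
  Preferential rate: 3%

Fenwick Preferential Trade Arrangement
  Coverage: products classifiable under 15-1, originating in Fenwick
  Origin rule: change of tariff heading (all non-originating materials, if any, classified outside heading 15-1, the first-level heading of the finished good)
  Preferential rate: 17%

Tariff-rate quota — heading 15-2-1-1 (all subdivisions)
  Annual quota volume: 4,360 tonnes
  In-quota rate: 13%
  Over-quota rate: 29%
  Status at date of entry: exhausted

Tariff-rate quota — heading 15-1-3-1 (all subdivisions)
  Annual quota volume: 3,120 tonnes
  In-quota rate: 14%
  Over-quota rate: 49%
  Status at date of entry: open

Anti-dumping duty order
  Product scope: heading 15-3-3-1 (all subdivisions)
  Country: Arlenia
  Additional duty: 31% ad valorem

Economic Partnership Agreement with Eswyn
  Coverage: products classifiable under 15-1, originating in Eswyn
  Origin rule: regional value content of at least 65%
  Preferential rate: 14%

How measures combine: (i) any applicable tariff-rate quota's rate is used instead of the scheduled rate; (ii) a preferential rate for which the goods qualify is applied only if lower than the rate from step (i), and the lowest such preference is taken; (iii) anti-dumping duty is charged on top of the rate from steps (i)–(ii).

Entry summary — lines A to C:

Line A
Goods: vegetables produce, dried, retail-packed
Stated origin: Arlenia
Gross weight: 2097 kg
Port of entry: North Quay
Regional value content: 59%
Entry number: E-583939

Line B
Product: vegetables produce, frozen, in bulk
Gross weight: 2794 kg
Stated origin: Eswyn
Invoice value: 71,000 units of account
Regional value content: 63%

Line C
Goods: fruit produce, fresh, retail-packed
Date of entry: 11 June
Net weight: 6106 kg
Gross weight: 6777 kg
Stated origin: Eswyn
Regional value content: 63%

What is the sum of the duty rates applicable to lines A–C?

61%

Line A: vegetables → 15-3; dried → 15-3-1; retail-packed → 15-3-1-1. Scheduled 30%. Arlenia agreement on 15-3-1: RVC ≥ 50% → 3% available; preferential 3%. → 3%.
Line B: vegetables → 15-3; frozen → 15-3-3; in bulk → 15-3-3-3. Scheduled 24%. Eswyn agreement on 15-1: 15-3-3-3 not covered. → 24%.
Line C: fruit → 15-2; fresh → 15-2-2; retail-packed → 15-2-2-3. Scheduled 19%. Eswyn agreement on 15-1: 15-2-2-3 not covered; anti-dumping (Eswyn, 15-2-2): +15%; total 19% + 15% = 34%. → 34%.
Sum: 3% + 24% + 34% = 61%.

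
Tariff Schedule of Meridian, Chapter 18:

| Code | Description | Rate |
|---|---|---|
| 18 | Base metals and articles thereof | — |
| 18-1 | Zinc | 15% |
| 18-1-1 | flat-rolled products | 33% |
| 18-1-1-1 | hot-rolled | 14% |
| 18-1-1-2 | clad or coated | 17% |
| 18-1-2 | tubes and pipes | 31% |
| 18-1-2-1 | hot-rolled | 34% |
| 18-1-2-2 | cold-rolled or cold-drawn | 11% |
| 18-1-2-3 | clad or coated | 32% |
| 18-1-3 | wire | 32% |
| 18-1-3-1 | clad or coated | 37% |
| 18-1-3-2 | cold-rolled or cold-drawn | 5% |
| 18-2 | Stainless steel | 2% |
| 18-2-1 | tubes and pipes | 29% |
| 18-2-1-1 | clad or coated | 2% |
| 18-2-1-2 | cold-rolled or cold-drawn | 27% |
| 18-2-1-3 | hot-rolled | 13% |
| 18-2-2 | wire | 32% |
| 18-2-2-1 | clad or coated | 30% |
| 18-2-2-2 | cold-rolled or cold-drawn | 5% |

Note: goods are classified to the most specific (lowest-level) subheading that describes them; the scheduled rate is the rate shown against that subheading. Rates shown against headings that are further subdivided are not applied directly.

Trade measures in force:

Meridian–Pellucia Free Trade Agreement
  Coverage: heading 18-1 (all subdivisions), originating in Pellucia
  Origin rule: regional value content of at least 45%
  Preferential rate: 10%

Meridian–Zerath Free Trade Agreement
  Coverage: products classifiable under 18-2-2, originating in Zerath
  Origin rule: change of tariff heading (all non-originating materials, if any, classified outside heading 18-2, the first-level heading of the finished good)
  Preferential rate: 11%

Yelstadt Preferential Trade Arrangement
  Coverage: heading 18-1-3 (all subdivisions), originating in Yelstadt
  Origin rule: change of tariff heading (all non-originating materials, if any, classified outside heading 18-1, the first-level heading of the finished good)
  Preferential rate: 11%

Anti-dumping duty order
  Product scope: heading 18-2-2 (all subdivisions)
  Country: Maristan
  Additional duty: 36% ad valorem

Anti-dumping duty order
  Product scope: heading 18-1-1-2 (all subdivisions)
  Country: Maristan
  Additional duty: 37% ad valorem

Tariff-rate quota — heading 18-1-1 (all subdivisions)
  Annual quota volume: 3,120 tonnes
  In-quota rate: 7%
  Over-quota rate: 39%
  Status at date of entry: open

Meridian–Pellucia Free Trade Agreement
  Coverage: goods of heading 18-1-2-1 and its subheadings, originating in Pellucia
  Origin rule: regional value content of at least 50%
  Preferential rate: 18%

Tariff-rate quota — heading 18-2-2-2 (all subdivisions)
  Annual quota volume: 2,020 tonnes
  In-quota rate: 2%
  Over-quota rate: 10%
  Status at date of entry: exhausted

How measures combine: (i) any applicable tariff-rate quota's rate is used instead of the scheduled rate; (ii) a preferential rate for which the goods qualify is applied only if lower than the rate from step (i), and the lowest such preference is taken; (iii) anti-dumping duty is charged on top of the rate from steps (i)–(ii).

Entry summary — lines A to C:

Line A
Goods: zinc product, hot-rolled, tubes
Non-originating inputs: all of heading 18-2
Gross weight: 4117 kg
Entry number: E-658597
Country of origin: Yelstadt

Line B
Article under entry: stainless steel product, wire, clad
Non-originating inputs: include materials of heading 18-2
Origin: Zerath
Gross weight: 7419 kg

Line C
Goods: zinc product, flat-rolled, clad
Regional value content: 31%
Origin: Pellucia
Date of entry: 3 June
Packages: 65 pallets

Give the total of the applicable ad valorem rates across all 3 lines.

Line A: zinc → 18-1; tubes → 18-1-2; hot-rolled → 18-1-2-1. Scheduled 34%. Yelstadt agreement on 18-1-3: 18-1-2-1 not covered. → 34%.
Line B: stainless steel → 18-2; wire → 18-2-2; clad → 18-2-2-1. Scheduled 30%. Zerath agreement on 18-2-2: CTH not met. → 30%.
Line C: zinc → 18-1; flat-rolled → 18-1-1; clad → 18-1-1-2. Scheduled 17%. quota on 18-1-1 open → in-quota 7%; Pellucia agreement on 18-1: RVC < 45%; Pellucia agreement on 18-1-2-1: 18-1-1-2 not covered. → 7%.
Sum: 34% + 30% + 7% = 71%.

71%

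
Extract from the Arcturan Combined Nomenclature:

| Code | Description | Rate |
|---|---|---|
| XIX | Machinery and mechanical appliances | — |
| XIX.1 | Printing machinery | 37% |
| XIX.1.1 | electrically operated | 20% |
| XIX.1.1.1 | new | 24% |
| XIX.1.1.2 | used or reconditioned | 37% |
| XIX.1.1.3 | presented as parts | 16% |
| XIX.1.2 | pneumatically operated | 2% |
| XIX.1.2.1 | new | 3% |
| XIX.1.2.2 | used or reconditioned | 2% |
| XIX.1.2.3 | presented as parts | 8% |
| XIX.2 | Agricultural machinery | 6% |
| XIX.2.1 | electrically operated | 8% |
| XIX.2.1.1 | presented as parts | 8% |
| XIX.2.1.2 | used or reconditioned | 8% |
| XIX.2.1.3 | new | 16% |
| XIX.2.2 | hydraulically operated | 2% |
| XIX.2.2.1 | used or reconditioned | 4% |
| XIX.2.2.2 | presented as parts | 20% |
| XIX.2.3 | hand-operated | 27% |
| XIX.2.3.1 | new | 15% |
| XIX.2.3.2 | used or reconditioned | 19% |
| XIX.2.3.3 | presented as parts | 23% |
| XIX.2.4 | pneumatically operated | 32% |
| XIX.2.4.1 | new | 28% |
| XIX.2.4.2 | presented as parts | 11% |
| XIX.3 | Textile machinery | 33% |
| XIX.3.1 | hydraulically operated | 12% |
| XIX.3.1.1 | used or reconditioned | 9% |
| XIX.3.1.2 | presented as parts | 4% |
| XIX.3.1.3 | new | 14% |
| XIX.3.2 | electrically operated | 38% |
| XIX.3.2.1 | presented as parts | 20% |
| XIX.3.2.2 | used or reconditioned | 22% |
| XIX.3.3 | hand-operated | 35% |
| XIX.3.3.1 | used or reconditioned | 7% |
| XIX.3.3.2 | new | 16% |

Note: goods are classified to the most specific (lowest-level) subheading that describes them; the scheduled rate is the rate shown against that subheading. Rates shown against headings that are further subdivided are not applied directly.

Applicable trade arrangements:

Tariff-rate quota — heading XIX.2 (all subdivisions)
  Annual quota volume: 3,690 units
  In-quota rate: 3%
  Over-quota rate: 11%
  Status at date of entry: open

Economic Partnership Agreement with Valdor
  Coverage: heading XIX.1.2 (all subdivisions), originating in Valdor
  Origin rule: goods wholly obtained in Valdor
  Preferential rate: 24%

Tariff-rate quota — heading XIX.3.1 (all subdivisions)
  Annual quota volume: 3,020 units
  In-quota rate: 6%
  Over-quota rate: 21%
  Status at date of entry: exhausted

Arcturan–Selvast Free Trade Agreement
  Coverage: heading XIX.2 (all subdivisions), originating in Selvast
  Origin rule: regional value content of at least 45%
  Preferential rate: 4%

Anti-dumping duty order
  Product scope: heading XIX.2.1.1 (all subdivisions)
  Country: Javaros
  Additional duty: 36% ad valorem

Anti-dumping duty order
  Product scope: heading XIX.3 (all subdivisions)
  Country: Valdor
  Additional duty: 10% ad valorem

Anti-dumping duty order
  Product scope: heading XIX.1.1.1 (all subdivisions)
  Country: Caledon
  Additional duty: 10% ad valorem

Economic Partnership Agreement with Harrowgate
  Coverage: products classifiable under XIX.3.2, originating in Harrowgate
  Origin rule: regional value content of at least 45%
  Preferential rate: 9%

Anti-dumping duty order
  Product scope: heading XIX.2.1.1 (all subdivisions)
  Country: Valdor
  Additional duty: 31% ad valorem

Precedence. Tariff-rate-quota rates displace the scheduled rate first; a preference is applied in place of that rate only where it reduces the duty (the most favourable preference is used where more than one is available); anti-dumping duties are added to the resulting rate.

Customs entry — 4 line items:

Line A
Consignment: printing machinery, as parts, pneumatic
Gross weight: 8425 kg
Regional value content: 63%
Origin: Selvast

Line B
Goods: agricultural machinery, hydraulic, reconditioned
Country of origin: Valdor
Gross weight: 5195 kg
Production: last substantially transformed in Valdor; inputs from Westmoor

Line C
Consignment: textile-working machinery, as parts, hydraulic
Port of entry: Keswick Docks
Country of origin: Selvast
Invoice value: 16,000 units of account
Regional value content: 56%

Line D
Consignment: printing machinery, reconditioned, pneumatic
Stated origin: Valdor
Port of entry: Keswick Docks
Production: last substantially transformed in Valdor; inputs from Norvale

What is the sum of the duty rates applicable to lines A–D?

34%

Line A: printing → XIX.1; pneumatic → XIX.1.2; as parts → XIX.1.2.3. Scheduled 8%. Selvast agreement on XIX.2: XIX.1.2.3 not covered. → 8%.
Line B: agricultural → XIX.2; hydraulic → XIX.2.2; reconditioned → XIX.2.2.1. Scheduled 4%. quota on XIX.2 open → in-quota 3%; Valdor agreement on XIX.1.2: XIX.2.2.1 not covered. → 3%.
Line C: textile-working → XIX.3; hydraulic → XIX.3.1; as parts → XIX.3.1.2. Scheduled 4%. quota on XIX.3.1 exhausted → over-quota 21%; Selvast agreement on XIX.2: XIX.3.1.2 not covered. → 21%.
Line D: printing → XIX.1; pneumatic → XIX.1.2; reconditioned → XIX.1.2.2. Scheduled 2%. Valdor agreement on XIX.1.2: not wholly obtained. → 2%.
Sum: 8% + 3% + 21% + 2% = 34%.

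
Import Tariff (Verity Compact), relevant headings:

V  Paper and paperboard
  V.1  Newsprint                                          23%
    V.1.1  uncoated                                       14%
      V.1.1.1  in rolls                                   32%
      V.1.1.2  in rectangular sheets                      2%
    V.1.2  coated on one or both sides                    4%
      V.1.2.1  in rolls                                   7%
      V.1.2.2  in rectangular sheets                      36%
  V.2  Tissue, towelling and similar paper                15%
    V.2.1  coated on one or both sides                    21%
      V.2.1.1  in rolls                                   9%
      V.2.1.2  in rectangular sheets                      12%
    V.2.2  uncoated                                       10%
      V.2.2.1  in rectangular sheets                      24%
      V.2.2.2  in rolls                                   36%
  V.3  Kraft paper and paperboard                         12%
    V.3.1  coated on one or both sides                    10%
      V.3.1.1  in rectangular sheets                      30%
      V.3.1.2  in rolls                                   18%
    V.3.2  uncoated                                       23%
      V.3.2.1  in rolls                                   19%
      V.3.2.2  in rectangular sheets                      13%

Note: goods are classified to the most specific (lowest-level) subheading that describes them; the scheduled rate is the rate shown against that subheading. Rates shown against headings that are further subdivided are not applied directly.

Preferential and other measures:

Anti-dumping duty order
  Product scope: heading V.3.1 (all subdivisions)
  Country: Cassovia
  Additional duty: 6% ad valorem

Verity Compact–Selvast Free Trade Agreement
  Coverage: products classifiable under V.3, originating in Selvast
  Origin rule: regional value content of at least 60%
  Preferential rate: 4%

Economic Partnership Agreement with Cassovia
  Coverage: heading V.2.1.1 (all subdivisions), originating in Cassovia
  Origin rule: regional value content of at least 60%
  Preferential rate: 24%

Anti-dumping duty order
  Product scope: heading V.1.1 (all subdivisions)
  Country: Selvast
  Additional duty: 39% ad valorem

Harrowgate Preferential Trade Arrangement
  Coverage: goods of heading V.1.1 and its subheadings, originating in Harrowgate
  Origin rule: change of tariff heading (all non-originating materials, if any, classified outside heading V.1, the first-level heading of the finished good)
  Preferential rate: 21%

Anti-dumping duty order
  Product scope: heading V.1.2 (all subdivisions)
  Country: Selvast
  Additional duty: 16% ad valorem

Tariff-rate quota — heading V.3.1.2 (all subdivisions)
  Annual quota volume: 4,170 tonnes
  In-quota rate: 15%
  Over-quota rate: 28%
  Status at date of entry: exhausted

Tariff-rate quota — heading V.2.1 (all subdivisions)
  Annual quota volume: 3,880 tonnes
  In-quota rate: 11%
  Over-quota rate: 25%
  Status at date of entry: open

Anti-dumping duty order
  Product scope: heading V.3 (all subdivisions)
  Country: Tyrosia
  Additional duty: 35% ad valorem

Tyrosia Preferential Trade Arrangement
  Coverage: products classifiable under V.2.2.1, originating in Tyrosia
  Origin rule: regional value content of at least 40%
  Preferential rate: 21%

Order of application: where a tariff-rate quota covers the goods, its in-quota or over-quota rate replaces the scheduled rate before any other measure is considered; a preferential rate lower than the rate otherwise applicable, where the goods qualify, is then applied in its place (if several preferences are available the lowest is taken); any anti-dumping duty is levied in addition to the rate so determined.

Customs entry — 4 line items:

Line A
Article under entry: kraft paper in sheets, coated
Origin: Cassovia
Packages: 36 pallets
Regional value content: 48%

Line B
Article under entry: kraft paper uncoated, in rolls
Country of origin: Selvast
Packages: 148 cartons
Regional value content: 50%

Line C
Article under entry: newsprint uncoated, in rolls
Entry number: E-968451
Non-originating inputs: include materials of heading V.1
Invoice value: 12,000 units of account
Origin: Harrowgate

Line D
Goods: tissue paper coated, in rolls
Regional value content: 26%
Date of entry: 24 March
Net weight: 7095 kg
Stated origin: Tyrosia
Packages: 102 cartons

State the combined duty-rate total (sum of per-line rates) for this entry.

Line A: kraft paper → V.3; coated → V.3.1; in sheets → V.3.1.1. Scheduled 30%. Cassovia agreement on V.2.1.1: V.3.1.1 not covered; anti-dumping (Cassovia, V.3.1): +6%; total 30% + 6% = 36%. → 36%.
Line B: kraft paper → V.3; uncoated → V.3.2; in rolls → V.3.2.1. Scheduled 19%. Selvast agreement on V.3: RVC < 60%. → 19%.
Line C: newsprint → V.1; uncoated → V.1.1; in rolls → V.1.1.1. Scheduled 32%. Harrowgate agreement on V.1.1: CTH not met. → 32%.
Line D: tissue paper → V.2; coated → V.2.1; in rolls → V.2.1.1. Scheduled 9%. quota on V.2.1 open → in-quota 11%; Tyrosia agreement on V.2.2.1: V.2.1.1 not covered. → 11%.
Sum: 36% + 19% + 32% + 11% = 98%.

98%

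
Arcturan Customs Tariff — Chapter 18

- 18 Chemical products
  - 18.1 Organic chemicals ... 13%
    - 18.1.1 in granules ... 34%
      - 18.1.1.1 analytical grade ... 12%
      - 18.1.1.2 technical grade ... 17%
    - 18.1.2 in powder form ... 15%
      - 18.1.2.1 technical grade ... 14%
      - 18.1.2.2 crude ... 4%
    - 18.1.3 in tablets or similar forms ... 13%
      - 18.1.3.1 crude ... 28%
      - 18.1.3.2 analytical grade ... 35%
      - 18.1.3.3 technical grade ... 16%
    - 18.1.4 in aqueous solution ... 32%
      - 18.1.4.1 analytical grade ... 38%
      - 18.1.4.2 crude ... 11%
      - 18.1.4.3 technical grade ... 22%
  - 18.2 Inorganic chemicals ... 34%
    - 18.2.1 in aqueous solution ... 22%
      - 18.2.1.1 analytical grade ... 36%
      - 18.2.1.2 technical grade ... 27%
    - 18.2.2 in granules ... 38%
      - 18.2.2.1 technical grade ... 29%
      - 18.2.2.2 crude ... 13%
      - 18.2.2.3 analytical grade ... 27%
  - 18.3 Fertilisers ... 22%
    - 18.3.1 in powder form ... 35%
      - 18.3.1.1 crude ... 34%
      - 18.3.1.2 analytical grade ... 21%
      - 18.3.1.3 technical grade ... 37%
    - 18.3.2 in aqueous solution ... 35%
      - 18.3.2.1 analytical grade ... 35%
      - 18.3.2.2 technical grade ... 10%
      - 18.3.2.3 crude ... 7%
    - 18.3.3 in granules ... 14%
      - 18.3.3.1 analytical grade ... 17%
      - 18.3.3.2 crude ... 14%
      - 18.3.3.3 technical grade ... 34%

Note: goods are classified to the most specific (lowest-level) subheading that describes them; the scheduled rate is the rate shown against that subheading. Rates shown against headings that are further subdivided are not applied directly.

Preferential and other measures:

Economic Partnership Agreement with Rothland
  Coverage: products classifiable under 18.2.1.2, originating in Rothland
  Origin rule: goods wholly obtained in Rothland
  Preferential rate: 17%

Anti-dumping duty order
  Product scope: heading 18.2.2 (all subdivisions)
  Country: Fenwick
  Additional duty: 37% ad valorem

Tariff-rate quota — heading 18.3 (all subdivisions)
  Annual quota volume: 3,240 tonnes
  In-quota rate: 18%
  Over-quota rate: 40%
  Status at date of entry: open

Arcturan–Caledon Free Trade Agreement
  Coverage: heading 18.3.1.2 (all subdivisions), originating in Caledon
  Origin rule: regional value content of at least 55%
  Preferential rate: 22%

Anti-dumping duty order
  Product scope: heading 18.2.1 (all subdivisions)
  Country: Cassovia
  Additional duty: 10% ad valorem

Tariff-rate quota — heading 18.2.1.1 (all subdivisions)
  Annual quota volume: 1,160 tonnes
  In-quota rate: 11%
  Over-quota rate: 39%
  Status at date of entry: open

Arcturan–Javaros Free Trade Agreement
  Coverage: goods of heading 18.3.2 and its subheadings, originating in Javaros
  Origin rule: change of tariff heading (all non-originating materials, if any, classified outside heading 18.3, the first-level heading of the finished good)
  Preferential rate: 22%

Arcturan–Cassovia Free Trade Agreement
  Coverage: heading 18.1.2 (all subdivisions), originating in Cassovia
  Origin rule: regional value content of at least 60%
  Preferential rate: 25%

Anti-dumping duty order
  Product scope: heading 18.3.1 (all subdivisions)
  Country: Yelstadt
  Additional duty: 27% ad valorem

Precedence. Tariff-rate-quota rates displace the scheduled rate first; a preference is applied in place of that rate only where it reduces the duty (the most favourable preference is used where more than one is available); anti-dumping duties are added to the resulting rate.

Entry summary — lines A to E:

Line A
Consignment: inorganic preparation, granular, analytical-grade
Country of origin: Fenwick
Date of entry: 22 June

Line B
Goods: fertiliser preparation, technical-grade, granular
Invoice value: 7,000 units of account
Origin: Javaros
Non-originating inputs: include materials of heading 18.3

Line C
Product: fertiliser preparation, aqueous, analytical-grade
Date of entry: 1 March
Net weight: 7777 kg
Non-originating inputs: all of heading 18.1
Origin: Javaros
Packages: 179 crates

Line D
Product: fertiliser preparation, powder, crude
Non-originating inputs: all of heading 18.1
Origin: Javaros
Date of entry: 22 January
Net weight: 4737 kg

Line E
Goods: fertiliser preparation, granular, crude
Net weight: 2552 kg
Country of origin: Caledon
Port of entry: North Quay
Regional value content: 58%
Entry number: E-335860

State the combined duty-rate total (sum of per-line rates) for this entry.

Line A: inorganic → 18.2; granular → 18.2.2; analytical-grade → 18.2.2.3. Scheduled 27%. anti-dumping (Fenwick, 18.2.2): +37%; total 27% + 37% = 64%. → 64%.
Line B: fertiliser → 18.3; granular → 18.3.3; technical-grade → 18.3.3.3. Scheduled 34%. quota on 18.3 open → in-quota 18%; Javaros agreement on 18.3.2: 18.3.3.3 not covered. → 18%.
Line C: fertiliser → 18.3; aqueous → 18.3.2; analytical-grade → 18.3.2.1. Scheduled 35%. quota on 18.3 open → in-quota 18%; Javaros agreement on 18.3.2: CTH met → 22% available; preference 22% not lower than 18% → no reduction. → 18%.
Line D: fertiliser → 18.3; powder → 18.3.1; crude → 18.3.1.1. Scheduled 34%. quota on 18.3 open → in-quota 18%; Javaros agreement on 18.3.2: 18.3.1.1 not covered. → 18%.
Line E: fertiliser → 18.3; granular → 18.3.3; crude → 18.3.3.2. Scheduled 14%. quota on 18.3 open → in-quota 18%; Caledon agreement on 18.3.1.2: 18.3.3.2 not covered. → 18%.
Sum: 64% + 18% + 18% + 18% + 18% = 136%.

136%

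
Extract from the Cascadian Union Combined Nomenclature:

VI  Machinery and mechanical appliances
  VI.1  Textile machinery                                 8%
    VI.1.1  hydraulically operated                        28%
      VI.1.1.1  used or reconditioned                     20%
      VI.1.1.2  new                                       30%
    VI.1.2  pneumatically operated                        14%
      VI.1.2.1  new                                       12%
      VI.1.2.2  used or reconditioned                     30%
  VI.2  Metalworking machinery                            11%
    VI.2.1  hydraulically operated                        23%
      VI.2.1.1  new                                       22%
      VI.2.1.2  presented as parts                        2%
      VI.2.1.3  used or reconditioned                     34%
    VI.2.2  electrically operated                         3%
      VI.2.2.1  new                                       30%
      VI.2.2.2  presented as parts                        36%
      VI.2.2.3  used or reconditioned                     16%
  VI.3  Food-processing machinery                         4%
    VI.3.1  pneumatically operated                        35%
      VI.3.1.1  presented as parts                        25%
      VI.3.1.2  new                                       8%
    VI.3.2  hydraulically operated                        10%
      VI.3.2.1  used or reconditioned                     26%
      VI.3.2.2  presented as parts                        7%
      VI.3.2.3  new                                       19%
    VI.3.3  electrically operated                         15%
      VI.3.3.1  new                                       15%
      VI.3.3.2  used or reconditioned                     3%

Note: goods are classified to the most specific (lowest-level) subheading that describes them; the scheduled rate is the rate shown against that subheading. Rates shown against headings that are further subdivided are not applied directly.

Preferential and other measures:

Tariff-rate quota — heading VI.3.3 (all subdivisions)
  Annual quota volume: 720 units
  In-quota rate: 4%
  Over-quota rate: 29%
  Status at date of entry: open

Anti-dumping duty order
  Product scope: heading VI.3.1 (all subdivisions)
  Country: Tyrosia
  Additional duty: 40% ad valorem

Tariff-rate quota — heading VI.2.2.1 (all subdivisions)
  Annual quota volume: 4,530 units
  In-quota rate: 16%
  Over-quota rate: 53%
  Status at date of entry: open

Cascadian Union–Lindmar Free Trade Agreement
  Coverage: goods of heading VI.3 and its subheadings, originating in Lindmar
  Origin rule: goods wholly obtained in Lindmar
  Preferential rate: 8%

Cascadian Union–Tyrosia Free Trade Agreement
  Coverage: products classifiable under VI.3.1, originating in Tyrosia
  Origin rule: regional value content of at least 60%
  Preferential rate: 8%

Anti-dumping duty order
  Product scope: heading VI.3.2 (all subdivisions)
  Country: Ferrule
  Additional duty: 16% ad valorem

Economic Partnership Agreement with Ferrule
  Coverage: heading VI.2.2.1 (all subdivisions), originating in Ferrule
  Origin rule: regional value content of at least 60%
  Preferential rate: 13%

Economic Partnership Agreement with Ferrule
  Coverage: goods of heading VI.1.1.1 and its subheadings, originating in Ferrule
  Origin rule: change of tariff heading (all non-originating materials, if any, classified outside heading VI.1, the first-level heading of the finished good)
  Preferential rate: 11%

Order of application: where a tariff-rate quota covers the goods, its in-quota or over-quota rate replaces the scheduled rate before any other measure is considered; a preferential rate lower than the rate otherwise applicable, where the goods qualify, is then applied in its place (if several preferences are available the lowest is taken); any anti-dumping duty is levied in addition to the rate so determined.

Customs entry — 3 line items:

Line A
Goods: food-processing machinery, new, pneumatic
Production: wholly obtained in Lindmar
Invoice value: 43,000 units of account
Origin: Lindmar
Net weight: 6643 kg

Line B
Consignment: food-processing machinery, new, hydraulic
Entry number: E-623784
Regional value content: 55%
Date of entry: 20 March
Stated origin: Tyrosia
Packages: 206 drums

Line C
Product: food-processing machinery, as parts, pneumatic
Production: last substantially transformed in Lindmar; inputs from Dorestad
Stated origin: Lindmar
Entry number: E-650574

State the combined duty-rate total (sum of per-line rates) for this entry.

Line A: food-processing → VI.3; pneumatic → VI.3.1; new → VI.3.1.2. Scheduled 8%. Lindmar agreement on VI.3: wholly obtained → 8% available; preference 8% not lower than 8% → no reduction. → 8%.
Line B: food-processing → VI.3; hydraulic → VI.3.2; new → VI.3.2.3. Scheduled 19%. Tyrosia agreement on VI.3.1: VI.3.2.3 not covered. → 19%.
Line C: food-processing → VI.3; pneumatic → VI.3.1; as parts → VI.3.1.1. Scheduled 25%. Lindmar agreement on VI.3: not wholly obtained. → 25%.
Sum: 8% + 19% + 25% = 52%.

52%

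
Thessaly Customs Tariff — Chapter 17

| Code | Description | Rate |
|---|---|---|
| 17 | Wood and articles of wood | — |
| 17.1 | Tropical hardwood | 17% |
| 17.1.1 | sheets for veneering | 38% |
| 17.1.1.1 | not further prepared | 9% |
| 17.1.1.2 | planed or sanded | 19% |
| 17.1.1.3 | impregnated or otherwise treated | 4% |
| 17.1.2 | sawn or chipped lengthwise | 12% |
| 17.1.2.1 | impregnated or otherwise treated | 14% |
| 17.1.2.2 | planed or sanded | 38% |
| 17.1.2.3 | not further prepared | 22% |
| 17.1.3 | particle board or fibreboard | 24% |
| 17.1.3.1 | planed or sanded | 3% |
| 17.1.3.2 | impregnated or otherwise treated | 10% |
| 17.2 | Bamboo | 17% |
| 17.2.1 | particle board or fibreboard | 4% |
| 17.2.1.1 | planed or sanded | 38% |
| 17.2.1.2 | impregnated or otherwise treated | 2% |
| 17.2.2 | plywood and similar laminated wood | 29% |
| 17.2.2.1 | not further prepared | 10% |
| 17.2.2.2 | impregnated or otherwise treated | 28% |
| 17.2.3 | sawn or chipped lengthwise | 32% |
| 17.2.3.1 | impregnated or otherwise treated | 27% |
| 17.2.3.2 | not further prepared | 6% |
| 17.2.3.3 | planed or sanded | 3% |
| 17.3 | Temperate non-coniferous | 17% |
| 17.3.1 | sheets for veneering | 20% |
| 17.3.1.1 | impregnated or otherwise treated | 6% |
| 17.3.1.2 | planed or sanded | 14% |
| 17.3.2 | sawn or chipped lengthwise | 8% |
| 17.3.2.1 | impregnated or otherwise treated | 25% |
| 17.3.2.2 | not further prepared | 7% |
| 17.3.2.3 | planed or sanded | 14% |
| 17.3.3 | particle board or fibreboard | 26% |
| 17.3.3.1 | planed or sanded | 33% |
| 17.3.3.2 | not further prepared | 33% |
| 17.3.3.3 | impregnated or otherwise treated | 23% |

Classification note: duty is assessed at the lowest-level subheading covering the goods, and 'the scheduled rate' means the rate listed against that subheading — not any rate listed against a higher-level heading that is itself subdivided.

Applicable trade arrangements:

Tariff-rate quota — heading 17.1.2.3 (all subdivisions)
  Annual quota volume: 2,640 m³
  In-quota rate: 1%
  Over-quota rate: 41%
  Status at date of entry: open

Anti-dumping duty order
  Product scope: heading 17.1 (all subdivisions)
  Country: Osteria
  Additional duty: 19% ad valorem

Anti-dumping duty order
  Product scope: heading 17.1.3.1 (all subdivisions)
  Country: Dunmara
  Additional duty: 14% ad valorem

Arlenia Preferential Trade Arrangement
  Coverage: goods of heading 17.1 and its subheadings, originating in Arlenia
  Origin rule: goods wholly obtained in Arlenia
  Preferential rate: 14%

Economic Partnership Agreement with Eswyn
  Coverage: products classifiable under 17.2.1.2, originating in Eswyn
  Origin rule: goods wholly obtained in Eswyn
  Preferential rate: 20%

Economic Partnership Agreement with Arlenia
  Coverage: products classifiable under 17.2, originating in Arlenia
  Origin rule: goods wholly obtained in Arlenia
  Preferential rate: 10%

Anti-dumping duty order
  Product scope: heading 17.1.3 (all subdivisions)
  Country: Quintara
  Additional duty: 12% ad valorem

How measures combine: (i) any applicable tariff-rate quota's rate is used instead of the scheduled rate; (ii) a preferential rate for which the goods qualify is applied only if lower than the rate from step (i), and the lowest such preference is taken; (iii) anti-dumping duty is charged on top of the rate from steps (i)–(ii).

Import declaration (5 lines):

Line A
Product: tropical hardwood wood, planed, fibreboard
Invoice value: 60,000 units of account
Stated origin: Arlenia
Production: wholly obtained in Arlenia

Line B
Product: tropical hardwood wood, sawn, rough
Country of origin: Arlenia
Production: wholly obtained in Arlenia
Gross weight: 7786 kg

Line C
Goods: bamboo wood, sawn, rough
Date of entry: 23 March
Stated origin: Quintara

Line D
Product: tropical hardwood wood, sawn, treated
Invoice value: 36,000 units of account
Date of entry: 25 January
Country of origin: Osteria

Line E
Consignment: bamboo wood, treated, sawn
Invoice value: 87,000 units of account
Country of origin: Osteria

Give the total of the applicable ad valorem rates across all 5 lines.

Line A: tropical hardwood → 17.1; fibreboard → 17.1.3; planed → 17.1.3.1. Scheduled 3%. Arlenia agreement on 17.1: wholly obtained → 14% available; Arlenia agreement on 17.2: 17.1.3.1 not covered; preference 14% not lower than 3% → no reduction. → 3%.
Line B: tropical hardwood → 17.1; sawn → 17.1.2; rough → 17.1.2.3. Scheduled 22%. quota on 17.1.2.3 open → in-quota 1%; Arlenia agreement on 17.1: wholly obtained → 14% available; Arlenia agreement on 17.2: 17.1.2.3 not covered; preference 14% not lower than 1% → no reduction. → 1%.
Line C: bamboo → 17.2; sawn → 17.2.3; rough → 17.2.3.2. Scheduled 6%. No special measure applies. → 6%.
Line D: tropical hardwood → 17.1; sawn → 17.1.2; treated → 17.1.2.1. Scheduled 14%. anti-dumping (Osteria, 17.1): +19%; total 14% + 19% = 33%. → 33%.
Line E: bamboo → 17.2; sawn → 17.2.3; treated → 17.2.3.1. Scheduled 27%. No special measure applies. → 27%.
Sum: 3% + 1% + 6% + 33% + 27% = 70%.

70%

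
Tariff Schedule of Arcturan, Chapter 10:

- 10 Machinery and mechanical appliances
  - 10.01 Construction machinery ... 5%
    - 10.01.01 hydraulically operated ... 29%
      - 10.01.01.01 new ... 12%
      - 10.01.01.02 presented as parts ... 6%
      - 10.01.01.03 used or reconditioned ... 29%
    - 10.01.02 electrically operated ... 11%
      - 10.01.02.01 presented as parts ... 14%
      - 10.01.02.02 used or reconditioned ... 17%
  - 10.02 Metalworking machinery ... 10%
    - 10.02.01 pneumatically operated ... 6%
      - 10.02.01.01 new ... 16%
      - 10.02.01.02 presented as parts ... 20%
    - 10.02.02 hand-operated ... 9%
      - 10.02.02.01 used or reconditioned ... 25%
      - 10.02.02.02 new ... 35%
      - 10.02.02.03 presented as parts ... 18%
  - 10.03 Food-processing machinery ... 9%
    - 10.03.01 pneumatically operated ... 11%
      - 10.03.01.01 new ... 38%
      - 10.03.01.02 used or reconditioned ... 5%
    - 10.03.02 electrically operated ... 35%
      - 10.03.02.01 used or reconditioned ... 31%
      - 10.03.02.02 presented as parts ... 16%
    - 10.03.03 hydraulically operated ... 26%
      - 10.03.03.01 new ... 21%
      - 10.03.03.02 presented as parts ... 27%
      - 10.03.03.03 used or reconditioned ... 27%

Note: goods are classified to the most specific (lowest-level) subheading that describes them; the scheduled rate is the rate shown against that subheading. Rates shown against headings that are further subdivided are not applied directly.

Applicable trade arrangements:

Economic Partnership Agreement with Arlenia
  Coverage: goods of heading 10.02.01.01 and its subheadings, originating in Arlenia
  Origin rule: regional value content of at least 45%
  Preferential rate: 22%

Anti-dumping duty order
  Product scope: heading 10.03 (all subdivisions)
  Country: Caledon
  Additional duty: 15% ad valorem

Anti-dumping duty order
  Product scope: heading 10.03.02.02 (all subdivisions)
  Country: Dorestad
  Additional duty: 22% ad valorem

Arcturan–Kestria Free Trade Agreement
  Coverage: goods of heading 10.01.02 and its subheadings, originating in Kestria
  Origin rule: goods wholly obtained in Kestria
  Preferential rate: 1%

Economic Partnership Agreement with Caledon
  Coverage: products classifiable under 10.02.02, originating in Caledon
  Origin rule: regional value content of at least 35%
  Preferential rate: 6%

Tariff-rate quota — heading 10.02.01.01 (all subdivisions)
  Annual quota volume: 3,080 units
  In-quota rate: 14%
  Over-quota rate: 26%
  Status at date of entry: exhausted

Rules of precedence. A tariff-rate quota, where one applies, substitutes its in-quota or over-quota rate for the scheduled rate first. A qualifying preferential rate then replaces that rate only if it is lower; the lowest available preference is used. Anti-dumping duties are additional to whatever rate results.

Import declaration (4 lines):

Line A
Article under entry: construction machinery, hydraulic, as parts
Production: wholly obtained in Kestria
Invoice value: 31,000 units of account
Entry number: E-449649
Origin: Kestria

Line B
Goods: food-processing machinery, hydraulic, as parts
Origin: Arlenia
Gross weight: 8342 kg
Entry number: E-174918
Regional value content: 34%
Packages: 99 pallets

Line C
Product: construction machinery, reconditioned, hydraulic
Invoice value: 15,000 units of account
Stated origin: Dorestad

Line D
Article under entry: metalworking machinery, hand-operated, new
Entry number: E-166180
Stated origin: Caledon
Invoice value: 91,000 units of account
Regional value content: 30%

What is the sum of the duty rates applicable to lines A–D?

97%

Line A: construction → 10.01; hydraulic → 10.01.01; as parts → 10.01.01.02. Scheduled 6%. Kestria agreement on 10.01.02: 10.01.01.02 not covered. → 6%.
Line B: food-processing → 10.03; hydraulic → 10.03.03; as parts → 10.03.03.02. Scheduled 27%. Arlenia agreement on 10.02.01.01: 10.03.03.02 not covered. → 27%.
Line C: construction → 10.01; hydraulic → 10.01.01; reconditioned → 10.01.01.03. Scheduled 29%. No special measure applies. → 29%.
Line D: metalworking → 10.02; hand-operated → 10.02.02; new → 10.02.02.02. Scheduled 35%. Caledon agreement on 10.02.02: RVC < 35%. → 35%.
Sum: 6% + 27% + 29% + 35% = 97%.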